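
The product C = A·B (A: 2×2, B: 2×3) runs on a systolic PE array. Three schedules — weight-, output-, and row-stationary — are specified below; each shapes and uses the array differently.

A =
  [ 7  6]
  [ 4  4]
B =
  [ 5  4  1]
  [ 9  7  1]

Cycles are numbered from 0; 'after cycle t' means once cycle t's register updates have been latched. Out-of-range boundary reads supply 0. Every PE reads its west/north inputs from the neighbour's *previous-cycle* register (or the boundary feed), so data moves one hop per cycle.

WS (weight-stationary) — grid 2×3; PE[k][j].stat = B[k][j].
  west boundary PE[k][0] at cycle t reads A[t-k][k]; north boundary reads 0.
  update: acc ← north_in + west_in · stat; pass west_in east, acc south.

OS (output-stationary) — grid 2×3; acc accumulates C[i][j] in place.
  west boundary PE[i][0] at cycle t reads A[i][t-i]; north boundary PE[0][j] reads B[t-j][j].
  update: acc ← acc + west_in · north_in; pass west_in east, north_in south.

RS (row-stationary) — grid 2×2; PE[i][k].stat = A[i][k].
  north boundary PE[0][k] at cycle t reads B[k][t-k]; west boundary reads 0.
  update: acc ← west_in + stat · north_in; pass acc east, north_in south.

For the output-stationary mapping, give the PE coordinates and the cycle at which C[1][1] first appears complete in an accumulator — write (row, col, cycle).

Under OS, C[1][1] lands at PE[1][1]:
  step 0 · PE1,1: acc=0; fwd→0 fwd↓0
  step 1 · PE1,1: acc=0; fwd→0 fwd↓0
  step 2 · PE1,1: acc=16; fwd→4 fwd↓4
  step 3 · PE1,1: acc=44; fwd→4 fwd↓7

(row, col, cycle) = (1, 1, 3)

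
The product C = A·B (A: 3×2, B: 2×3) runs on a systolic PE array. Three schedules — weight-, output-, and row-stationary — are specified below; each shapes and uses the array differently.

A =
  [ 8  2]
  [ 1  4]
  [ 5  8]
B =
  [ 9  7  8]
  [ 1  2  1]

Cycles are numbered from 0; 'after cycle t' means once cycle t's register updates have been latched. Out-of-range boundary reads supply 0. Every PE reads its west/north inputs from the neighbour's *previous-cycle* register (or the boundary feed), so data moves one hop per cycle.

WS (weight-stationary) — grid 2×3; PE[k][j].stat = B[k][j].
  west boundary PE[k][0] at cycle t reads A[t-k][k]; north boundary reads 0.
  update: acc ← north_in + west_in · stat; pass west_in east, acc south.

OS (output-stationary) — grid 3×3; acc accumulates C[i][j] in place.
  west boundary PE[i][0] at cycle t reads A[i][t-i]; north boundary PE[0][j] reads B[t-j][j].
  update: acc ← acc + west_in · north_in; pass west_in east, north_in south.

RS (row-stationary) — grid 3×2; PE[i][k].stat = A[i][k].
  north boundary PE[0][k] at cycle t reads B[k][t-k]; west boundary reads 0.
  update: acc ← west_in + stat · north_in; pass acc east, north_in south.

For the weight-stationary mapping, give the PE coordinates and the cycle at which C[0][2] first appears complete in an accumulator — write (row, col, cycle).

(row, col, cycle) = (1, 2, 3)

Under WS, C[0][2] lands at PE[1][2]:
  step 0 · PE1,2: acc=0; fwd→0 fwd↓0
  step 1 · PE1,2: acc=0; fwd→0 fwd↓0
  step 2 · PE1,2: acc=0; fwd→0 fwd↓0
  step 3 · PE1,2: acc=66; fwd→2 fwd↓66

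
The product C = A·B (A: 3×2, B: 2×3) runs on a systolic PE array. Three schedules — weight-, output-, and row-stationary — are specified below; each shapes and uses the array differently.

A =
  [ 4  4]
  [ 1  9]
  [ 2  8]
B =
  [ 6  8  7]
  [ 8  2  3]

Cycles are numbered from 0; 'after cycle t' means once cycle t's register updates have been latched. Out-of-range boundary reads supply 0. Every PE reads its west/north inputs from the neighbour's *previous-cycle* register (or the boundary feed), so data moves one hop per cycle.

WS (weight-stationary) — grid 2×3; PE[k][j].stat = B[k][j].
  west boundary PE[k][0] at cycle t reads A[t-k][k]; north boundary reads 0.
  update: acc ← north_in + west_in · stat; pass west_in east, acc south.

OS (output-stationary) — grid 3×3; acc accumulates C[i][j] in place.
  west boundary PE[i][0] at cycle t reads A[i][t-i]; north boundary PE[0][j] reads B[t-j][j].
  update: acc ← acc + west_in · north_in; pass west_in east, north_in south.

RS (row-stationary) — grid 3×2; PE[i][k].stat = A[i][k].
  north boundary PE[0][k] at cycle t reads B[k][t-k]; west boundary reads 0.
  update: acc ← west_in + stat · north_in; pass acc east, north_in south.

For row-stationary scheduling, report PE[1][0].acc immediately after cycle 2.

RS (3×2). Following PE[1][0] plus its west/north inputs:
  0: (0,0).acc=24  regs=<24,6>
  0: (1,0).acc=0  regs=<0,0>
  1: (0,0).acc=32  regs=<32,8>
  1: (1,0).acc=6  regs=<6,6>
  2: (0,0).acc=28  regs=<28,7>
  2: (1,0).acc=8  regs=<8,8>

PE[1][0].acc = 8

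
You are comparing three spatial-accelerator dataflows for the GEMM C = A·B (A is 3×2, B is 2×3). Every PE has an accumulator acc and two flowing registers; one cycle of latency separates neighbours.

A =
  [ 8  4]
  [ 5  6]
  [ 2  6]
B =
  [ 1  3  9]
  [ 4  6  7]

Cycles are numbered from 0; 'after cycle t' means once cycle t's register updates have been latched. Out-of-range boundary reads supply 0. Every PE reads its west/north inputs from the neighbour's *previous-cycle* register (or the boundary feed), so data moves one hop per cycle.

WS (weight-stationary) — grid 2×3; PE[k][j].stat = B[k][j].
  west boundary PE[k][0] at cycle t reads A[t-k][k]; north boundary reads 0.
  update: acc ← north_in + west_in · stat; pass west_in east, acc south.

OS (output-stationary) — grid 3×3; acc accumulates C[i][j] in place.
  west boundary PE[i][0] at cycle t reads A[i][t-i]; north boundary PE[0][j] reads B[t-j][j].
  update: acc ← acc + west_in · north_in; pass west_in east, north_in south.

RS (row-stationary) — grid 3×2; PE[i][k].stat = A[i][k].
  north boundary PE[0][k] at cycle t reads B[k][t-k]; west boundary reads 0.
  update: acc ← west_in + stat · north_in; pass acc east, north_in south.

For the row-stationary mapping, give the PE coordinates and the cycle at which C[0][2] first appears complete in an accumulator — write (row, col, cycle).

RS — PE[0][1] is where C[0][2] collects:
  [0] (0,1) acc=0 (h:0 v:0)
  [1] (0,1) acc=24 (h:24 v:4)
  [2] (0,1) acc=48 (h:48 v:6)
  [3] (0,1) acc=100 (h:100 v:7)

(row, col, cycle) = (0, 1, 3)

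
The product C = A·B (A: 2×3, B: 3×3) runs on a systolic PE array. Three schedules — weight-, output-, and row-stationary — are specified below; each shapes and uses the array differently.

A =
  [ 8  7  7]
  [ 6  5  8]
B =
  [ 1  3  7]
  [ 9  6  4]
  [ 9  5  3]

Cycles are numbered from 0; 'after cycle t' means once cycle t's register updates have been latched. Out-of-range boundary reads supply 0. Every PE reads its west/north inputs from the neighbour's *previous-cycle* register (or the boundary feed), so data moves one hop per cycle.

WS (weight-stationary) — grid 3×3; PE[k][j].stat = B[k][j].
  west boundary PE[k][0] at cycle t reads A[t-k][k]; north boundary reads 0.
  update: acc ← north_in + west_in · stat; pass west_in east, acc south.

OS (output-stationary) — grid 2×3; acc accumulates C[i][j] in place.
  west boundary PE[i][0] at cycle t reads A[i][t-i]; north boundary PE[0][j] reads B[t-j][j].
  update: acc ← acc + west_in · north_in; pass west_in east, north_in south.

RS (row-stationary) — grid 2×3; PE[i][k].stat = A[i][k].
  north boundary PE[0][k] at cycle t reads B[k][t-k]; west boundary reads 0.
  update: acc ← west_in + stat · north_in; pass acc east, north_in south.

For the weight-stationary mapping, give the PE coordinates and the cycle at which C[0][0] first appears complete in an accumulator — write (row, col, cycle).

Under WS, C[0][0] lands at PE[2][0]:
  step 0 · PE2,0: acc=0; fwd→0 fwd↓0
  step 1 · PE2,0: acc=0; fwd→0 fwd↓0
  step 2 · PE2,0: acc=134; fwd→7 fwd↓134

(row, col, cycle) = (2, 0, 2)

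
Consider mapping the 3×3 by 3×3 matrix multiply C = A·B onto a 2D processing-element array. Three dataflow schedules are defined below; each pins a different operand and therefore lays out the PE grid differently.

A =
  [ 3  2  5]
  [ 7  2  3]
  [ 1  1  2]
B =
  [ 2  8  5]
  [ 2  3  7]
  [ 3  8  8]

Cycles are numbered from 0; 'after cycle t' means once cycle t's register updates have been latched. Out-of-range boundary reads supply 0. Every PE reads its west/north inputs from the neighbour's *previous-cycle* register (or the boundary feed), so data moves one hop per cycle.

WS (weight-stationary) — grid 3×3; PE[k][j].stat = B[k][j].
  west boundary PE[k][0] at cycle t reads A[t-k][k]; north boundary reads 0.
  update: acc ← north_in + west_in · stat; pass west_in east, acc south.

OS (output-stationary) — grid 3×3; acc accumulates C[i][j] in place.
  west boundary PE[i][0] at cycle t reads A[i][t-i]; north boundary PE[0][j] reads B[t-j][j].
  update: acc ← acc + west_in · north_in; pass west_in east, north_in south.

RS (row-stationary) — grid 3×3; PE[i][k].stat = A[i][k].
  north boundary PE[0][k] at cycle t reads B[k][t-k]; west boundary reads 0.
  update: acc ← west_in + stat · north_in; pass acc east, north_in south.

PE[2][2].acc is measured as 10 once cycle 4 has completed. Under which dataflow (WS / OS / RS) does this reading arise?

dataflow = RS

WS (3×3 grid), PE[2][2]:
  c0 r2c2: 0 / 0 / 0
  c1 r2c2: 0 / 0 / 0
  c2 r2c2: 0 / 0 / 0
  c3 r2c2: 0 / 0 / 0
  c4 r2c2: 69 / 5 / 69
OS (3×3 grid), PE[2][2]:
  c0 r2c2: 0 / 0 / 0
  c1 r2c2: 0 / 0 / 0
  c2 r2c2: 0 / 0 / 0
  c3 r2c2: 0 / 0 / 0
  c4 r2c2: 5 / 1 / 5
RS (3×3 grid), PE[2][2]:
  c0 r2c2: 0 / 0 / 0
  c1 r2c2: 0 / 0 / 0
  c2 r2c2: 0 / 0 / 0
  c3 r2c2: 0 / 0 / 0
  c4 r2c2: 10 / 10 / 3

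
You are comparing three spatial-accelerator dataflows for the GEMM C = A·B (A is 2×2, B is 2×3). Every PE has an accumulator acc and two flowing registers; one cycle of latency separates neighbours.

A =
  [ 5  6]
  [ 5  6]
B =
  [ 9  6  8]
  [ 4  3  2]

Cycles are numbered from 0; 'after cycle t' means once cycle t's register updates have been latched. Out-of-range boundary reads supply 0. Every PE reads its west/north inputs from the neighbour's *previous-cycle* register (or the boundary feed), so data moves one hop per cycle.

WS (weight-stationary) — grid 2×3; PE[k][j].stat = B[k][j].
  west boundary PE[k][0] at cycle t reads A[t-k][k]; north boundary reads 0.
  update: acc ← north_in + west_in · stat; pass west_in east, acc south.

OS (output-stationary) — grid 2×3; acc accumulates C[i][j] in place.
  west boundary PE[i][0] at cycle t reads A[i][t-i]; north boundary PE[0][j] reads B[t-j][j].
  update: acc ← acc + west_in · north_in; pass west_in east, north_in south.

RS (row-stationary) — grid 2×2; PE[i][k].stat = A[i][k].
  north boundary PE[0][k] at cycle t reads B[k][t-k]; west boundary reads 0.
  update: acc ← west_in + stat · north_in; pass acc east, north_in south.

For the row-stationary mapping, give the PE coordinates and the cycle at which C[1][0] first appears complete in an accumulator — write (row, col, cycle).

(row, col, cycle) = (1, 1, 2)

RS: C[1][0] accumulates in PE[1][1]:
  t=0 PE[1][1]: acc=0 h=0 v=0
  t=1 PE[1][1]: acc=0 h=0 v=0
  t=2 PE[1][1]: acc=69 h=69 v=4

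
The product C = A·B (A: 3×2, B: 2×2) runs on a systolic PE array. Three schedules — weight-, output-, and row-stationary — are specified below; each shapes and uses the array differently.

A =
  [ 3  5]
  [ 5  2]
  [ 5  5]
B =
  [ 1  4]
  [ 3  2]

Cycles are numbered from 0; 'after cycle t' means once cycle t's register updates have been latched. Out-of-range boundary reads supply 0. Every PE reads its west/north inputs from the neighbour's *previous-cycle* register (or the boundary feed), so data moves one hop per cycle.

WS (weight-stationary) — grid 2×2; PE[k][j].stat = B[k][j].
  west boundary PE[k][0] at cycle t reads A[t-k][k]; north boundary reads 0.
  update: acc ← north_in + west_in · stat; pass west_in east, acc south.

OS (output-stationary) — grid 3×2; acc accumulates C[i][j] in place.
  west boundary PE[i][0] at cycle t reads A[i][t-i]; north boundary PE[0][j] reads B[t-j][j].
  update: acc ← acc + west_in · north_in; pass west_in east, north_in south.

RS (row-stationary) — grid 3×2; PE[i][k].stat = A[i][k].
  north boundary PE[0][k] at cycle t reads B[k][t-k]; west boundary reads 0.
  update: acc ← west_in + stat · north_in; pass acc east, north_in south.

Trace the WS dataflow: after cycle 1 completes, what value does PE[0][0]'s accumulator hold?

PE[0][0].acc = 5

WS 2×2: PE[0][0] cycle-by-cycle (with neighbour feeds):
  @0  [0,0]  acc 3  |  →3  ↓3
  @1  [0,0]  acc 5  |  →5  ↓5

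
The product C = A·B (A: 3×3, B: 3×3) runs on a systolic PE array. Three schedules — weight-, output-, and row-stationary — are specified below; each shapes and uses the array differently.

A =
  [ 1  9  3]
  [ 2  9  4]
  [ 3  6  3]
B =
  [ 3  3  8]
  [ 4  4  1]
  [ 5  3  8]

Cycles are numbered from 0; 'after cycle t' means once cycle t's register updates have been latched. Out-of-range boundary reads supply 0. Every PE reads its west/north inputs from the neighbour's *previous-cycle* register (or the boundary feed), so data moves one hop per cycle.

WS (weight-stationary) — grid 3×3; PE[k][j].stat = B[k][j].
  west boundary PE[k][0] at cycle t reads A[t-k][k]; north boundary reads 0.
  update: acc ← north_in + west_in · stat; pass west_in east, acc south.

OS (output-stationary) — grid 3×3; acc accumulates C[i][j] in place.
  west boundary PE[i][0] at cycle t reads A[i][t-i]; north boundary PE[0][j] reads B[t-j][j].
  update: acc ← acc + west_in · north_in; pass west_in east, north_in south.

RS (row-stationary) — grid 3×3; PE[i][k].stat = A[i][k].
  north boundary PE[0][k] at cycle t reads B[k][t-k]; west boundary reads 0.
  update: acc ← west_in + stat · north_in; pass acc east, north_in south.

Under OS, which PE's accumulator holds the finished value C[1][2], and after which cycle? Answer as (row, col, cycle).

Under OS, C[1][2] lands at PE[1][2]:
  @0  [1,2]  acc 0  |  →0  ↓0
  @1  [1,2]  acc 0  |  →0  ↓0
  @2  [1,2]  acc 0  |  →0  ↓0
  @3  [1,2]  acc 16  |  →2  ↓8
  @4  [1,2]  acc 25  |  →9  ↓1
  @5  [1,2]  acc 57  |  →4  ↓8

(row, col, cycle) = (1, 2, 5)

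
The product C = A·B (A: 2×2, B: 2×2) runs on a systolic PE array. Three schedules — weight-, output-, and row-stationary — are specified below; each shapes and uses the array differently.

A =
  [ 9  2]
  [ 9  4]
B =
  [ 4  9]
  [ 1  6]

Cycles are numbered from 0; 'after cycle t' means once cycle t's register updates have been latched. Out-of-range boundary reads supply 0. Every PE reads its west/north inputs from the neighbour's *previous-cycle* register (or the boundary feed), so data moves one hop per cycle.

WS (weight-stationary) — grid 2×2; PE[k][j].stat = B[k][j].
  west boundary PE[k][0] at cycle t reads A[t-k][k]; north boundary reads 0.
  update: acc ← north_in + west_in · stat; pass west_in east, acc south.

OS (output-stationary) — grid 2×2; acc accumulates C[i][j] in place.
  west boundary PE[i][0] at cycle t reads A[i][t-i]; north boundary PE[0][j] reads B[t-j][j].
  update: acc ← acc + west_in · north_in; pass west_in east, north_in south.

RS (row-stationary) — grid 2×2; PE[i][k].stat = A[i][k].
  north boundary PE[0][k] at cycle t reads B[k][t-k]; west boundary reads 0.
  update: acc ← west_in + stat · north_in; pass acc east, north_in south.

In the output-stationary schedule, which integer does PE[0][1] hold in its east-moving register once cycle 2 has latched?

register = 2

Tracing OS — 2×2 array, target PE[0][1]:
  [0] (0,0) acc=36 (h:9 v:4)
  [0] (0,1) acc=0 (h:0 v:0)
  [1] (0,0) acc=38 (h:2 v:1)
  [1] (0,1) acc=81 (h:9 v:9)
  [2] (0,0) acc=38 (h:0 v:0)
  [2] (0,1) acc=93 (h:2 v:6)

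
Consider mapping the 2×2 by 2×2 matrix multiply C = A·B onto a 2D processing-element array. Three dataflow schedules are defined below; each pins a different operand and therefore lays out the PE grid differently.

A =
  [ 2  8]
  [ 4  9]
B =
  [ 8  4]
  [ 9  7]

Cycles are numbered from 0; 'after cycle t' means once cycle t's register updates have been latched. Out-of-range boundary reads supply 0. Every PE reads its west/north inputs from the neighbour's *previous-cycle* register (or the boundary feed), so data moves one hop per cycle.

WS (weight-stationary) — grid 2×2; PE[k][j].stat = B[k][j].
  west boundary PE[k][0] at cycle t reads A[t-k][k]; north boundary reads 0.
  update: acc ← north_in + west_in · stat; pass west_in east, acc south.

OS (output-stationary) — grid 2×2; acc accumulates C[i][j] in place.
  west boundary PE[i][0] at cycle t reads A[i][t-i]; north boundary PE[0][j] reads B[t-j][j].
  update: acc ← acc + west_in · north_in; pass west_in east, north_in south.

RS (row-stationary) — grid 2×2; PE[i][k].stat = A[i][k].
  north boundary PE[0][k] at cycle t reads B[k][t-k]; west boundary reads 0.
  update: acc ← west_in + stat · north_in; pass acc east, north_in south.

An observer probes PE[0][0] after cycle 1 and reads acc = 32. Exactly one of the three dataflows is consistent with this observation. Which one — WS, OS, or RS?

dataflow = WS

Under WS (2×2), PE[0][0]:
  c0 r0c0: 16 / 2 / 16
  c1 r0c0: 32 / 4 / 32
Under OS (2×2), PE[0][0]:
  c0 r0c0: 16 / 2 / 8
  c1 r0c0: 88 / 8 / 9
Under RS (2×2), PE[0][0]:
  c0 r0c0: 16 / 16 / 8
  c1 r0c0: 8 / 8 / 4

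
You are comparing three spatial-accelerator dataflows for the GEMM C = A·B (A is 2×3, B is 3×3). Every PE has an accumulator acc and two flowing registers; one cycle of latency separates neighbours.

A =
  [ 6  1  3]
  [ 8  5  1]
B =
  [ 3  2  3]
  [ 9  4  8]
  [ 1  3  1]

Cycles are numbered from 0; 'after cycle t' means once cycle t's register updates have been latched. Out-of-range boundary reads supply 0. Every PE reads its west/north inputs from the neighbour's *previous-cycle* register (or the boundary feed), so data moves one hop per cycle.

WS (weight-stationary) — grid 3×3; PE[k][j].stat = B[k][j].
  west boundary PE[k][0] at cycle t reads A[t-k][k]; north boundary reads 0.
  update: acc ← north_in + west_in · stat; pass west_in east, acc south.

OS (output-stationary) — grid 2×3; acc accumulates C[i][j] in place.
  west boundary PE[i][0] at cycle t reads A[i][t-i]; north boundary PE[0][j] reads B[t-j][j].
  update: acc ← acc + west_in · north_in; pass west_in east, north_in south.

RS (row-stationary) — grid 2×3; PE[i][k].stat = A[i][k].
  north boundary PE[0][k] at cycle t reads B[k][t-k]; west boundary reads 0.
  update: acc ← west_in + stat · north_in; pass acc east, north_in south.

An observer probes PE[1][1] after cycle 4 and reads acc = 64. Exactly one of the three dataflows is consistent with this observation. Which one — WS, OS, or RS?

dataflow = RS

WS (3×3 grid), PE[1][1]:
  0: (1,1).acc=0  regs=<0,0>
  1: (1,1).acc=0  regs=<0,0>
  2: (1,1).acc=16  regs=<1,16>
  3: (1,1).acc=36  regs=<5,36>
  4: (1,1).acc=0  regs=<0,0>
OS (2×3 grid), PE[1][1]:
  0: (1,1).acc=0  regs=<0,0>
  1: (1,1).acc=0  regs=<0,0>
  2: (1,1).acc=16  regs=<8,2>
  3: (1,1).acc=36  regs=<5,4>
  4: (1,1).acc=39  regs=<1,3>
RS (2×3 grid), PE[1][1]:
  0: (1,1).acc=0  regs=<0,0>
  1: (1,1).acc=0  regs=<0,0>
  2: (1,1).acc=69  regs=<69,9>
  3: (1,1).acc=36  regs=<36,4>
  4: (1,1).acc=64  regs=<64,8>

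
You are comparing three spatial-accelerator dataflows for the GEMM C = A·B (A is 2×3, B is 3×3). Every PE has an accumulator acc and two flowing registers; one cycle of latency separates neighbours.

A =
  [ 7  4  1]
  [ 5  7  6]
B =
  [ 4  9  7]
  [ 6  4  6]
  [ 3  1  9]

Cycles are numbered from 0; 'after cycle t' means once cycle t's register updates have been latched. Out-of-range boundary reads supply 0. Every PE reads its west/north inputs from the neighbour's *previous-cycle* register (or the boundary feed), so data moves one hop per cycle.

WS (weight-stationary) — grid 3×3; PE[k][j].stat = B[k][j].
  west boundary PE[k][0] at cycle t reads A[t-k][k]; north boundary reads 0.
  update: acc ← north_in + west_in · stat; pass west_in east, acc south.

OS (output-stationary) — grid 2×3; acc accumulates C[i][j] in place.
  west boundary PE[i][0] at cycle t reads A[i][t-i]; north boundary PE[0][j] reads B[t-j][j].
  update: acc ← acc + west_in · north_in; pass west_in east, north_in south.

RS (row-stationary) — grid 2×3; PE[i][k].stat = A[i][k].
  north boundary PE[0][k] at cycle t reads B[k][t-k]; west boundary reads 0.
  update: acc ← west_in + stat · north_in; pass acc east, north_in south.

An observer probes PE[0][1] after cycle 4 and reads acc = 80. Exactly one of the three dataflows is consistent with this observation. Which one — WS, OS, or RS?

WS (3×3 grid), PE[0][1]:
  step 0 · PE0,1: acc=0; fwd→0 fwd↓0
  step 1 · PE0,1: acc=63; fwd→7 fwd↓63
  step 2 · PE0,1: acc=45; fwd→5 fwd↓45
  step 3 · PE0,1: acc=0; fwd→0 fwd↓0
  step 4 · PE0,1: acc=0; fwd→0 fwd↓0
OS (2×3 grid), PE[0][1]:
  step 0 · PE0,1: acc=0; fwd→0 fwd↓0
  step 1 · PE0,1: acc=63; fwd→7 fwd↓9
  step 2 · PE0,1: acc=79; fwd→4 fwd↓4
  step 3 · PE0,1: acc=80; fwd→1 fwd↓1
  step 4 · PE0,1: acc=80; fwd→0 fwd↓0
RS (2×3 grid), PE[0][1]:
  step 0 · PE0,1: acc=0; fwd→0 fwd↓0
  step 1 · PE0,1: acc=52; fwd→52 fwd↓6
  step 2 · PE0,1: acc=79; fwd→79 fwd↓4
  step 3 · PE0,1: acc=73; fwd→73 fwd↓6
  step 4 · PE0,1: acc=0; fwd→0 fwd↓0

dataflow = OS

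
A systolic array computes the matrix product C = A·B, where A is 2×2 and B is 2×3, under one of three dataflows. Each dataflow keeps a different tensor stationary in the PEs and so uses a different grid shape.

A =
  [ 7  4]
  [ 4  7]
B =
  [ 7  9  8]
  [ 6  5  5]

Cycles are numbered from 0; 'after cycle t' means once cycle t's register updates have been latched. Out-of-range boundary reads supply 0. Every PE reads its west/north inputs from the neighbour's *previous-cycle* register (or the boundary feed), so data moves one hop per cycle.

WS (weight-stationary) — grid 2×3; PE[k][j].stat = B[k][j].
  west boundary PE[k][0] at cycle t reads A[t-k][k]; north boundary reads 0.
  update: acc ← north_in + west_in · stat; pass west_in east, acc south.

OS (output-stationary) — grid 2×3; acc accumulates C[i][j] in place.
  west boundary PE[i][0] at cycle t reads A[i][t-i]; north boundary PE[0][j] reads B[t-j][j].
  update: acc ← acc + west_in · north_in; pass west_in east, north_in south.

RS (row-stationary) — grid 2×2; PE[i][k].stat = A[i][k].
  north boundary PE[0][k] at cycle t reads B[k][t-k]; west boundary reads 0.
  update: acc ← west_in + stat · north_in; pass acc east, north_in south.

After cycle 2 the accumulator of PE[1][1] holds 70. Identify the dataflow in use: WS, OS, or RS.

dataflow = RS

WS (2×3 grid), PE[1][1]:
  t=0 PE[1][1]: acc=0 h=0 v=0
  t=1 PE[1][1]: acc=0 h=0 v=0
  t=2 PE[1][1]: acc=83 h=4 v=83
OS (2×3 grid), PE[1][1]:
  t=0 PE[1][1]: acc=0 h=0 v=0
  t=1 PE[1][1]: acc=0 h=0 v=0
  t=2 PE[1][1]: acc=36 h=4 v=9
RS (2×2 grid), PE[1][1]:
  t=0 PE[1][1]: acc=0 h=0 v=0
  t=1 PE[1][1]: acc=0 h=0 v=0
  t=2 PE[1][1]: acc=70 h=70 v=6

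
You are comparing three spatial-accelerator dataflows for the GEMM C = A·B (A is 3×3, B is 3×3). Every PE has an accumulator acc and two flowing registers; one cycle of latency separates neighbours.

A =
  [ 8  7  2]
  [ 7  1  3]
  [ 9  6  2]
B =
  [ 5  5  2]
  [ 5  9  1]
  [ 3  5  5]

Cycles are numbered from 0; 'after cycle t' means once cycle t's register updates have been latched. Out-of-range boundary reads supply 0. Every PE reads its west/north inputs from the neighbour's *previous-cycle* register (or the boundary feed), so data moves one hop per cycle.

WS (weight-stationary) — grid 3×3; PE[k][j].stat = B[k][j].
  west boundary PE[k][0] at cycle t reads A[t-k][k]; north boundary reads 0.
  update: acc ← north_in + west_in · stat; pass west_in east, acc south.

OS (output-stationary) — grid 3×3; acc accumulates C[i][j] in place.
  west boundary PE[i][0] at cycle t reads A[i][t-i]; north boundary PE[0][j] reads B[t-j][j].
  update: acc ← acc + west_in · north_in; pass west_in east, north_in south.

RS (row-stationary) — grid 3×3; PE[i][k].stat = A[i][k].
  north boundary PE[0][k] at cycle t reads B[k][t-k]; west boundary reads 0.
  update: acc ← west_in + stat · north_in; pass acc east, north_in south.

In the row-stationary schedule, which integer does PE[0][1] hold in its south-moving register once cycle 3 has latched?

register = 1

RS 3×3: PE[0][1] cycle-by-cycle (with neighbour feeds):
  step 0 · PE0,0: acc=40; fwd→40 fwd↓5
  step 0 · PE0,1: acc=0; fwd→0 fwd↓0
  step 1 · PE0,0: acc=40; fwd→40 fwd↓5
  step 1 · PE0,1: acc=75; fwd→75 fwd↓5
  step 2 · PE0,0: acc=16; fwd→16 fwd↓2
  step 2 · PE0,1: acc=103; fwd→103 fwd↓9
  step 3 · PE0,0: acc=0; fwd→0 fwd↓0
  step 3 · PE0,1: acc=23; fwd→23 fwd↓1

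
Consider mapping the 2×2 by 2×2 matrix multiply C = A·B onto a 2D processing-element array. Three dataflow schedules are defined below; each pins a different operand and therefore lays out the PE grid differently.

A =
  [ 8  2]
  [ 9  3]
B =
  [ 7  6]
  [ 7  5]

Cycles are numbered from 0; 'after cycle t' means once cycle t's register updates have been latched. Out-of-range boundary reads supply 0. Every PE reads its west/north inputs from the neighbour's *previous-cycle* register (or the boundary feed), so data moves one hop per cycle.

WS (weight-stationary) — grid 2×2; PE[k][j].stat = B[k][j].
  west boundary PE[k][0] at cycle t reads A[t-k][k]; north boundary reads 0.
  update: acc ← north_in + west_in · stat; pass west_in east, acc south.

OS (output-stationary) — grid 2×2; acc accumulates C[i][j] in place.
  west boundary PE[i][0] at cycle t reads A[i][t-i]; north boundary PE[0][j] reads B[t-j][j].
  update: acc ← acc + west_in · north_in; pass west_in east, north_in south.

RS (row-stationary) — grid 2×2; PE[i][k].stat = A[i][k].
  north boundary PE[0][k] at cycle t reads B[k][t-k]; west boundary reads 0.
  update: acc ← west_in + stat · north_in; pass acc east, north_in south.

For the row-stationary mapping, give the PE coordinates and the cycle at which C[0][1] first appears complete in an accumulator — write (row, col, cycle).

RS: C[0][1] accumulates in PE[0][1]:
  0: (0,1).acc=0  regs=<0,0>
  1: (0,1).acc=70  regs=<70,7>
  2: (0,1).acc=58  regs=<58,5>

(row, col, cycle) = (0, 1, 2)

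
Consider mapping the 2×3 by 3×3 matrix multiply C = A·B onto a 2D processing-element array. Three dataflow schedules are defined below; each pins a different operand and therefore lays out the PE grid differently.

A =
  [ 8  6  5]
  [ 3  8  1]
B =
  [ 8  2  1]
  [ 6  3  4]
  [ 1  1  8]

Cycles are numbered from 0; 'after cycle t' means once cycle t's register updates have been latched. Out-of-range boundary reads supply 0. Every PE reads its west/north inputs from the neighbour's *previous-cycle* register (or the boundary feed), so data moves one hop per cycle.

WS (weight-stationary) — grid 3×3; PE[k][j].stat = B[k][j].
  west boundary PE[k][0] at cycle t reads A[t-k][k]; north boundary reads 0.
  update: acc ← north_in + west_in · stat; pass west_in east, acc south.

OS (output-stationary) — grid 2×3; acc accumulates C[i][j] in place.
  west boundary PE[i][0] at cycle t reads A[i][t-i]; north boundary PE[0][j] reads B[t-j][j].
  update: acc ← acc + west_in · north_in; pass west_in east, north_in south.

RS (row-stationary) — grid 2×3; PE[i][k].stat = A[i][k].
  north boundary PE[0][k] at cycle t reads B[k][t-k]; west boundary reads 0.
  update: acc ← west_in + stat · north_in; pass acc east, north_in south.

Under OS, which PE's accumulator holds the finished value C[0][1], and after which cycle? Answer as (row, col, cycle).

OS: C[0][1] accumulates in PE[0][1]:
  c0 r0c1: 0 / 0 / 0
  c1 r0c1: 16 / 8 / 2
  c2 r0c1: 34 / 6 / 3
  c3 r0c1: 39 / 5 / 1

(row, col, cycle) = (0, 1, 3)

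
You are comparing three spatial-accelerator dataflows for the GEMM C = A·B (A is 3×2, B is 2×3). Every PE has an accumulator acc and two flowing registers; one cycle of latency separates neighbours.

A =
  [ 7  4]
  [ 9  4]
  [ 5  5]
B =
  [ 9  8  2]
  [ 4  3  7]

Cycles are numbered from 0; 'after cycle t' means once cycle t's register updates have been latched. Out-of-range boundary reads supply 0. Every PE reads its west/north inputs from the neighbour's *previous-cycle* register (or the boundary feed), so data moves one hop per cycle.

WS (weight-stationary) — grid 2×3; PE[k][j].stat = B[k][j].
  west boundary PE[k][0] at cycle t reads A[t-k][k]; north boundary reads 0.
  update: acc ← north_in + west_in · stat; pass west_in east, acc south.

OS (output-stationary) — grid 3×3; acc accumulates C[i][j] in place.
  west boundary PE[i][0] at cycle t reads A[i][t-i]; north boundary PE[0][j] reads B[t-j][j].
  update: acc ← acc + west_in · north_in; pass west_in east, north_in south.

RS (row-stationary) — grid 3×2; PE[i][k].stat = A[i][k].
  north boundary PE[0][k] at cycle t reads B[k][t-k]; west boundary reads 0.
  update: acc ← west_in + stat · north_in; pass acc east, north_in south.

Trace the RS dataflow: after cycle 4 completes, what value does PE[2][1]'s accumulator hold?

RS 3×2: PE[2][1] cycle-by-cycle (with neighbour feeds):
  after 0 — PE[1][1] acc=0, pass-E 0, pass-S 0
  after 0 — PE[2][0] acc=0, pass-E 0, pass-S 0
  after 0 — PE[2][1] acc=0, pass-E 0, pass-S 0
  after 1 — PE[1][1] acc=0, pass-E 0, pass-S 0
  after 1 — PE[2][0] acc=0, pass-E 0, pass-S 0
  after 1 — PE[2][1] acc=0, pass-E 0, pass-S 0
  after 2 — PE[1][1] acc=97, pass-E 97, pass-S 4
  after 2 — PE[2][0] acc=45, pass-E 45, pass-S 9
  after 2 — PE[2][1] acc=0, pass-E 0, pass-S 0
  after 3 — PE[1][1] acc=84, pass-E 84, pass-S 3
  after 3 — PE[2][0] acc=40, pass-E 40, pass-S 8
  after 3 — PE[2][1] acc=65, pass-E 65, pass-S 4
  after 4 — PE[1][1] acc=46, pass-E 46, pass-S 7
  after 4 — PE[2][0] acc=10, pass-E 10, pass-S 2
  after 4 — PE[2][1] acc=55, pass-E 55, pass-S 3

PE[2][1].acc = 55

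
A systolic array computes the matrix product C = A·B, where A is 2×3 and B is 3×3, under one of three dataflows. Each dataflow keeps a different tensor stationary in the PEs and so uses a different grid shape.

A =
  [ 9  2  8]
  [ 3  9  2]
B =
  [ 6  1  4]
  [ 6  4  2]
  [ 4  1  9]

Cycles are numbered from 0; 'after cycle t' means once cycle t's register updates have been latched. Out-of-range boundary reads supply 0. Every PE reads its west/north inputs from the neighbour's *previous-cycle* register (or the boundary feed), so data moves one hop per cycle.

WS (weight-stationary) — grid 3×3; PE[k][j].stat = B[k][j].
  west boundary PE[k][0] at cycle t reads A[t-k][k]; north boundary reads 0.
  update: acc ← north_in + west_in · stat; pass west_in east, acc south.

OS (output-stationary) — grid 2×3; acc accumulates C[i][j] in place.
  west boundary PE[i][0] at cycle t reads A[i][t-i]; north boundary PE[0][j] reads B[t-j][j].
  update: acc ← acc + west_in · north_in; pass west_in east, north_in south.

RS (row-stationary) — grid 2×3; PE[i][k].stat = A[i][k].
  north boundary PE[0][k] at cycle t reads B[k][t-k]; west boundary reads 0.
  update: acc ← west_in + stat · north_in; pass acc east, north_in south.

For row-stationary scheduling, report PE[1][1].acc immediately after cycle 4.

PE[1][1].acc = 30

RS on a 2×3 grid — tracing PE[1][1] and its feeders:
  after 0 — PE[0][1] acc=0, pass-E 0, pass-S 0
  after 0 — PE[1][0] acc=0, pass-E 0, pass-S 0
  after 0 — PE[1][1] acc=0, pass-E 0, pass-S 0
  after 1 — PE[0][1] acc=66, pass-E 66, pass-S 6
  after 1 — PE[1][0] acc=18, pass-E 18, pass-S 6
  after 1 — PE[1][1] acc=0, pass-E 0, pass-S 0
  after 2 — PE[0][1] acc=17, pass-E 17, pass-S 4
  after 2 — PE[1][0] acc=3, pass-E 3, pass-S 1
  after 2 — PE[1][1] acc=72, pass-E 72, pass-S 6
  after 3 — PE[0][1] acc=40, pass-E 40, pass-S 2
  after 3 — PE[1][0] acc=12, pass-E 12, pass-S 4
  after 3 — PE[1][1] acc=39, pass-E 39, pass-S 4
  after 4 — PE[0][1] acc=0, pass-E 0, pass-S 0
  after 4 — PE[1][0] acc=0, pass-E 0, pass-S 0
  after 4 — PE[1][1] acc=30, pass-E 30, pass-S 2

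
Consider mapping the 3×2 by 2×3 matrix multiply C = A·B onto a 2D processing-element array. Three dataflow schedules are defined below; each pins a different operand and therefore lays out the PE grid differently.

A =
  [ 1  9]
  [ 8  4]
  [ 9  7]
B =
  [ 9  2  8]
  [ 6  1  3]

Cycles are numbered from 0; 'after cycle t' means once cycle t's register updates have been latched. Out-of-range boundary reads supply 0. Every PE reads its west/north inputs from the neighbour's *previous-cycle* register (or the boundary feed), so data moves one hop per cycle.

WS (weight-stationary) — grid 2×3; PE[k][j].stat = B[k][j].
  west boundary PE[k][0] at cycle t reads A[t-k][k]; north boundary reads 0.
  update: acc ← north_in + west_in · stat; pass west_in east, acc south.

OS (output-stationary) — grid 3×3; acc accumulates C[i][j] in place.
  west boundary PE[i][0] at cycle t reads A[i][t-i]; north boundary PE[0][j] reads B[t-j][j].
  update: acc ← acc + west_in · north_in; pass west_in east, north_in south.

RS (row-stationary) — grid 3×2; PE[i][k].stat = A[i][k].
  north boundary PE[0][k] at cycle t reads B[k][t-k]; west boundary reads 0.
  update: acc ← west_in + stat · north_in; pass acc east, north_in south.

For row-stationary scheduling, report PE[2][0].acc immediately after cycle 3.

RS on a 3×2 grid — tracing PE[2][0] and its feeders:
  [0] (1,0) acc=0 (h:0 v:0)
  [0] (2,0) acc=0 (h:0 v:0)
  [1] (1,0) acc=72 (h:72 v:9)
  [1] (2,0) acc=0 (h:0 v:0)
  [2] (1,0) acc=16 (h:16 v:2)
  [2] (2,0) acc=81 (h:81 v:9)
  [3] (1,0) acc=64 (h:64 v:8)
  [3] (2,0) acc=18 (h:18 v:2)

PE[2][0].acc = 18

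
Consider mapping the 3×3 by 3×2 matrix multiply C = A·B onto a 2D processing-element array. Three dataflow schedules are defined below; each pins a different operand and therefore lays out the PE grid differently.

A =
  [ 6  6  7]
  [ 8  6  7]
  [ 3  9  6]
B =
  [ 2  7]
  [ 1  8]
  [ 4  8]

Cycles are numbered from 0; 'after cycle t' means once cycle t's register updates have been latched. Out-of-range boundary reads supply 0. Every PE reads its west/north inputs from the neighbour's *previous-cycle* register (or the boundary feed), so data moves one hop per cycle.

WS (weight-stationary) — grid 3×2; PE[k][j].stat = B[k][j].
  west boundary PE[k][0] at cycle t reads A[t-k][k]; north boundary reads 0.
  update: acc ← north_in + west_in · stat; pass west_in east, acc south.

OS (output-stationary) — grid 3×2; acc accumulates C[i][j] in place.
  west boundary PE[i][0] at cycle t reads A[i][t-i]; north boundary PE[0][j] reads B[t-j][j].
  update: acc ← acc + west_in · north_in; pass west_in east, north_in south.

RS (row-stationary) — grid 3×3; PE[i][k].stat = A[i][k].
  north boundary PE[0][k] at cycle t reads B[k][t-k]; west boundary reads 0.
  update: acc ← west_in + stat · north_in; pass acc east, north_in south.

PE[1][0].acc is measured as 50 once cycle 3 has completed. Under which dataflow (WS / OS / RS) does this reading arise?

dataflow = OS

WS [3×2] PE[1][0] across cycles:
  step 0 · PE1,0: acc=0; fwd→0 fwd↓0
  step 1 · PE1,0: acc=18; fwd→6 fwd↓18
  step 2 · PE1,0: acc=22; fwd→6 fwd↓22
  step 3 · PE1,0: acc=15; fwd→9 fwd↓15
OS [3×2] PE[1][0] across cycles:
  step 0 · PE1,0: acc=0; fwd→0 fwd↓0
  step 1 · PE1,0: acc=16; fwd→8 fwd↓2
  step 2 · PE1,0: acc=22; fwd→6 fwd↓1
  step 3 · PE1,0: acc=50; fwd→7 fwd↓4
RS [3×3] PE[1][0] across cycles:
  step 0 · PE1,0: acc=0; fwd→0 fwd↓0
  step 1 · PE1,0: acc=16; fwd→16 fwd↓2
  step 2 · PE1,0: acc=56; fwd→56 fwd↓7
  step 3 · PE1,0: acc=0; fwd→0 fwd↓0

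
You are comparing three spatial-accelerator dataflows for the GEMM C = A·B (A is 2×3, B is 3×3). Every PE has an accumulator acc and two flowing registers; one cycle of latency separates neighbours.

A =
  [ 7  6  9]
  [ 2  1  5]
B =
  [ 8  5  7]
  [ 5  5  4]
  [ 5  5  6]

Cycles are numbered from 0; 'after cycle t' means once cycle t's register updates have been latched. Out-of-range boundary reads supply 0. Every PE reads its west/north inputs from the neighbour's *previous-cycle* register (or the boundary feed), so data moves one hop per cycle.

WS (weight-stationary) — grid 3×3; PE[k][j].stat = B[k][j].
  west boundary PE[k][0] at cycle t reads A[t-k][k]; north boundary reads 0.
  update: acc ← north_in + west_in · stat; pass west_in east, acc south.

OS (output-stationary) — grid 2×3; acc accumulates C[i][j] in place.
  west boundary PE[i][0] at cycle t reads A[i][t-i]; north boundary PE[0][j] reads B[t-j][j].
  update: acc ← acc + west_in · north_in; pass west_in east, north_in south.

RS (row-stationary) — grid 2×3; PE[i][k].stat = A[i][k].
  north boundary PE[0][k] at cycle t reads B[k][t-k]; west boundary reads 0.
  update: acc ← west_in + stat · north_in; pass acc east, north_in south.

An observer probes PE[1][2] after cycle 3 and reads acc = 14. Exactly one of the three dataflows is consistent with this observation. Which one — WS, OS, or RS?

WS [3×3] PE[1][2] across cycles:
  [0] (1,2) acc=0 (h:0 v:0)
  [1] (1,2) acc=0 (h:0 v:0)
  [2] (1,2) acc=0 (h:0 v:0)
  [3] (1,2) acc=73 (h:6 v:73)
OS [2×3] PE[1][2] across cycles:
  [0] (1,2) acc=0 (h:0 v:0)
  [1] (1,2) acc=0 (h:0 v:0)
  [2] (1,2) acc=0 (h:0 v:0)
  [3] (1,2) acc=14 (h:2 v:7)
RS [2×3] PE[1][2] across cycles:
  [0] (1,2) acc=0 (h:0 v:0)
  [1] (1,2) acc=0 (h:0 v:0)
  [2] (1,2) acc=0 (h:0 v:0)
  [3] (1,2) acc=46 (h:46 v:5)

dataflow = OS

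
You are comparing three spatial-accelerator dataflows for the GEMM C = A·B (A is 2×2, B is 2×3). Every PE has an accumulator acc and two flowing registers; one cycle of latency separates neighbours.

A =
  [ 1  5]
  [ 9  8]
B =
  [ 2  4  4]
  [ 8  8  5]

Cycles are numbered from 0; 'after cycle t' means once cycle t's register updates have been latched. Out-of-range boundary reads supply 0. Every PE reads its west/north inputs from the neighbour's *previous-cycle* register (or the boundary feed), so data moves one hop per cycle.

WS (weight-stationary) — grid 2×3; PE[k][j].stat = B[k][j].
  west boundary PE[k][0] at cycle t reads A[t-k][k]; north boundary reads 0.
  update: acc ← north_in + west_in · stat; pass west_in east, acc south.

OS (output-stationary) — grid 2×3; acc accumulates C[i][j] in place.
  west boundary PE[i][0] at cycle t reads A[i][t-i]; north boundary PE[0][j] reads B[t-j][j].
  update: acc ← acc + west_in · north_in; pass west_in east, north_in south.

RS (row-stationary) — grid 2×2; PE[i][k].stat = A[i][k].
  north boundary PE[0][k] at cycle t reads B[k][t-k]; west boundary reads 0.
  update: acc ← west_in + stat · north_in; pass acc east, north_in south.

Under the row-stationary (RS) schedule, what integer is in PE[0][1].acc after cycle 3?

Tracing RS — 2×2 array, target PE[0][1]:
  0: (0,0).acc=2  regs=<2,2>
  0: (0,1).acc=0  regs=<0,0>
  1: (0,0).acc=4  regs=<4,4>
  1: (0,1).acc=42  regs=<42,8>
  2: (0,0).acc=4  regs=<4,4>
  2: (0,1).acc=44  regs=<44,8>
  3: (0,0).acc=0  regs=<0,0>
  3: (0,1).acc=29  regs=<29,5>

PE[0][1].acc = 29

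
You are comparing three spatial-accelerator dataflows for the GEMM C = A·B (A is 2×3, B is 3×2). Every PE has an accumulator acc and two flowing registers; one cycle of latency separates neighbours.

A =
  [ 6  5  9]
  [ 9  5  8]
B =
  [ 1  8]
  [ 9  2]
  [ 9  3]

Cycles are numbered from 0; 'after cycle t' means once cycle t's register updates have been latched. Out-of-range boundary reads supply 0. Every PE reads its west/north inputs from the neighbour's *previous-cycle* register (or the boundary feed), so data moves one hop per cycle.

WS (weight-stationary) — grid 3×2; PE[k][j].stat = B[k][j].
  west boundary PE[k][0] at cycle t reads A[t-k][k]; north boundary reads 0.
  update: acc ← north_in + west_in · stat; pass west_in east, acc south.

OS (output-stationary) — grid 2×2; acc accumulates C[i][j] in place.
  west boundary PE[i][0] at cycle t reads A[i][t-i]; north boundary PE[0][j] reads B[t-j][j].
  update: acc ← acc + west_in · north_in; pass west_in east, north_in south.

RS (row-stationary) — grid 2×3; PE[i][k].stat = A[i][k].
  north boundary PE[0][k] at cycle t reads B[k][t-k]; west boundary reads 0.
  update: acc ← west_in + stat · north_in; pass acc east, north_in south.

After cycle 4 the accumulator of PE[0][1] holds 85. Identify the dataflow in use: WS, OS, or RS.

dataflow = OS

WS (3×2 grid), PE[0][1]:
  [0] (0,1) acc=0 (h:0 v:0)
  [1] (0,1) acc=48 (h:6 v:48)
  [2] (0,1) acc=72 (h:9 v:72)
  [3] (0,1) acc=0 (h:0 v:0)
  [4] (0,1) acc=0 (h:0 v:0)
OS (2×2 grid), PE[0][1]:
  [0] (0,1) acc=0 (h:0 v:0)
  [1] (0,1) acc=48 (h:6 v:8)
  [2] (0,1) acc=58 (h:5 v:2)
  [3] (0,1) acc=85 (h:9 v:3)
  [4] (0,1) acc=85 (h:0 v:0)
RS (2×3 grid), PE[0][1]:
  [0] (0,1) acc=0 (h:0 v:0)
  [1] (0,1) acc=51 (h:51 v:9)
  [2] (0,1) acc=58 (h:58 v:2)
  [3] (0,1) acc=0 (h:0 v:0)
  [4] (0,1) acc=0 (h:0 v:0)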